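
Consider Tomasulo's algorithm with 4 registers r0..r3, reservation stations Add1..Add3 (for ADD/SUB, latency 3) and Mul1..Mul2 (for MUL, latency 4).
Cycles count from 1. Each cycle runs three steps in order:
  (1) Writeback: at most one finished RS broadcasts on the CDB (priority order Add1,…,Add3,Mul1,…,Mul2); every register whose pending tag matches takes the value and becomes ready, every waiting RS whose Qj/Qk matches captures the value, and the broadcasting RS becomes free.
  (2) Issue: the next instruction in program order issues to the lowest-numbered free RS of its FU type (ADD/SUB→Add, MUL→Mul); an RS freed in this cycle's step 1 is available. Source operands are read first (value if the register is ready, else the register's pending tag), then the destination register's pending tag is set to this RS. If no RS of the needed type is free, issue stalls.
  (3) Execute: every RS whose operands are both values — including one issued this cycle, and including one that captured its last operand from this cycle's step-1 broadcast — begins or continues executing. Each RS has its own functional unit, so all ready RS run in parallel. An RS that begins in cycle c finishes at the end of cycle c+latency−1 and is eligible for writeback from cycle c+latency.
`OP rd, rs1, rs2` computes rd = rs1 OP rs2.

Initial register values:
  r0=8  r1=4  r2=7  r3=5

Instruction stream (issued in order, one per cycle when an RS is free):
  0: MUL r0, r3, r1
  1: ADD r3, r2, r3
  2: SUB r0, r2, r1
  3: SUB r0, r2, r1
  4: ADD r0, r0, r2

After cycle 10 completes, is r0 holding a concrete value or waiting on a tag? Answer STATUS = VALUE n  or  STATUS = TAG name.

c1: issue MUL r0<-Mul1 | r0:Mul1,r1:4,r2:7,r3:5
c2: issue ADD r3<-Add1 | r0:Mul1,r1:4,r2:7,r3:Add1
c3: issue SUB r0<-Add2 | r0:Add2,r1:4,r2:7,r3:Add1
c4: issue SUB r0<-Add3 | r0:Add3,r1:4,r2:7,r3:Add1
c5: CDB Add1=12; issue ADD r0<-Add1 | r0:Add1,r1:4,r2:7,r3:12
c6: CDB Add2=3 | r0:Add1,r1:4,r2:7,r3:12
c7: CDB Add3=3 | r0:Add1,r1:4,r2:7,r3:12
c8: CDB Mul1=20 | r0:Add1,r1:4,r2:7,r3:12
c9: - | r0:Add1,r1:4,r2:7,r3:12
c10: CDB Add1=10 | r0:10,r1:4,r2:7,r3:12

STATUS = VALUE 10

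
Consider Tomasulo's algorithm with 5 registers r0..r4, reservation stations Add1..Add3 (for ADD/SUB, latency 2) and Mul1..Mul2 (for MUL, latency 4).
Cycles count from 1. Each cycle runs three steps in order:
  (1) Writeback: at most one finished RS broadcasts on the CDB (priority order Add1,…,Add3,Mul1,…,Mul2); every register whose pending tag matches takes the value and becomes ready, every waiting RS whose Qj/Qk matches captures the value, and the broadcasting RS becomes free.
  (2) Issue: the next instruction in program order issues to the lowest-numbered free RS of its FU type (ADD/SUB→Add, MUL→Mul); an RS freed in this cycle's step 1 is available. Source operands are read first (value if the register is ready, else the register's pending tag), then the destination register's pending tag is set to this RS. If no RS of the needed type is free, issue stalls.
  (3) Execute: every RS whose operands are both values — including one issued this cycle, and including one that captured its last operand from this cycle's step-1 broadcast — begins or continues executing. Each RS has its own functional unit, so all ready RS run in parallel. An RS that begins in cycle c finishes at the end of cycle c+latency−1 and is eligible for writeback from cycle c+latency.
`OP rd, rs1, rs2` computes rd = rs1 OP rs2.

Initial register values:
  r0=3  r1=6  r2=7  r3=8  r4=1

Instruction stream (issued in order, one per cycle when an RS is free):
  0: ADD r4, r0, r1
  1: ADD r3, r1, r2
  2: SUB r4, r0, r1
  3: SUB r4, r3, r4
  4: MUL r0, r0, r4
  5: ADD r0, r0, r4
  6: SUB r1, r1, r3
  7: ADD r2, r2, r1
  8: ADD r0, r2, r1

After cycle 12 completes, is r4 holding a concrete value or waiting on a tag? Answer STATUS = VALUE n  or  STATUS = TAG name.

STATUS = VALUE 16

c1: issue ADD r4<-Add1 | r0:3,r1:6,r2:7,r3:8,r4:Add1
c2: issue ADD r3<-Add2 | r0:3,r1:6,r2:7,r3:Add2,r4:Add1
c3: CDB Add1=9; issue SUB r4<-Add1 | r0:3,r1:6,r2:7,r3:Add2,r4:Add1
c4: CDB Add2=13; issue SUB r4<-Add2 | r0:3,r1:6,r2:7,r3:13,r4:Add2
c5: CDB Add1=-3; issue MUL r0<-Mul1 | r0:Mul1,r1:6,r2:7,r3:13,r4:Add2
c6: issue ADD r0<-Add1 | r0:Add1,r1:6,r2:7,r3:13,r4:Add2
c7: CDB Add2=16; issue SUB r1<-Add2 | r0:Add1,r1:Add2,r2:7,r3:13,r4:16
c8: issue ADD r2<-Add3 | r0:Add1,r1:Add2,r2:Add3,r3:13,r4:16
c9: CDB Add2=-7; issue ADD r0<-Add2 | r0:Add2,r1:-7,r2:Add3,r3:13,r4:16
c10: - | r0:Add2,r1:-7,r2:Add3,r3:13,r4:16
c11: CDB Add3=0 | r0:Add2,r1:-7,r2:0,r3:13,r4:16
c12: CDB Mul1=48 | r0:Add2,r1:-7,r2:0,r3:13,r4:16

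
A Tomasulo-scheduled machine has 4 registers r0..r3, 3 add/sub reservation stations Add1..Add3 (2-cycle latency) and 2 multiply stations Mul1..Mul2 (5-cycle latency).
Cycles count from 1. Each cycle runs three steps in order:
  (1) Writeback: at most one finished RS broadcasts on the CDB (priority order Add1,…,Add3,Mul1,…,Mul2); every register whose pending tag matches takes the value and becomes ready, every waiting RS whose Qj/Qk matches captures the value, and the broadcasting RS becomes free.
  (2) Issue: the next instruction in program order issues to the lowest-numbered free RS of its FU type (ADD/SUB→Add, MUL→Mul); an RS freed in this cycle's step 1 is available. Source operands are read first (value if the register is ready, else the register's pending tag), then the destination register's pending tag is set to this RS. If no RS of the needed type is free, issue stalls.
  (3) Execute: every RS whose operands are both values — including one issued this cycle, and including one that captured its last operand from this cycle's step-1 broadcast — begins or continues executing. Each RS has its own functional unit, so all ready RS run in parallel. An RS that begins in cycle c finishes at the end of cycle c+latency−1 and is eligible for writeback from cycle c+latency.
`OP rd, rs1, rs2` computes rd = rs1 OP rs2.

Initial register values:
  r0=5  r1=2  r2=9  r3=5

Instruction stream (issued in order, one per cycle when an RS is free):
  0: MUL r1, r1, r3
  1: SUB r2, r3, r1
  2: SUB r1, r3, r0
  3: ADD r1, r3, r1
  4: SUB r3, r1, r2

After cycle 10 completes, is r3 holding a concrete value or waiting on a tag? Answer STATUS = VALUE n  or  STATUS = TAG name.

cycle 1: issue MUL r1<-Mul1 // r0:5,r1:Mul1,r2:9,r3:5
cycle 2: issue SUB r2<-Add1 // r0:5,r1:Mul1,r2:Add1,r3:5
cycle 3: issue SUB r1<-Add2 // r0:5,r1:Add2,r2:Add1,r3:5
cycle 4: issue ADD r1<-Add3 // r0:5,r1:Add3,r2:Add1,r3:5
cycle 5: CDB Add2=0; issue SUB r3<-Add2 // r0:5,r1:Add3,r2:Add1,r3:Add2
cycle 6: CDB Mul1=10 // r0:5,r1:Add3,r2:Add1,r3:Add2
cycle 7: CDB Add3=5 // r0:5,r1:5,r2:Add1,r3:Add2
cycle 8: CDB Add1=-5 // r0:5,r1:5,r2:-5,r3:Add2
cycle 9: - // r0:5,r1:5,r2:-5,r3:Add2
cycle 10: CDB Add2=10 // r0:5,r1:5,r2:-5,r3:10

STATUS = VALUE 10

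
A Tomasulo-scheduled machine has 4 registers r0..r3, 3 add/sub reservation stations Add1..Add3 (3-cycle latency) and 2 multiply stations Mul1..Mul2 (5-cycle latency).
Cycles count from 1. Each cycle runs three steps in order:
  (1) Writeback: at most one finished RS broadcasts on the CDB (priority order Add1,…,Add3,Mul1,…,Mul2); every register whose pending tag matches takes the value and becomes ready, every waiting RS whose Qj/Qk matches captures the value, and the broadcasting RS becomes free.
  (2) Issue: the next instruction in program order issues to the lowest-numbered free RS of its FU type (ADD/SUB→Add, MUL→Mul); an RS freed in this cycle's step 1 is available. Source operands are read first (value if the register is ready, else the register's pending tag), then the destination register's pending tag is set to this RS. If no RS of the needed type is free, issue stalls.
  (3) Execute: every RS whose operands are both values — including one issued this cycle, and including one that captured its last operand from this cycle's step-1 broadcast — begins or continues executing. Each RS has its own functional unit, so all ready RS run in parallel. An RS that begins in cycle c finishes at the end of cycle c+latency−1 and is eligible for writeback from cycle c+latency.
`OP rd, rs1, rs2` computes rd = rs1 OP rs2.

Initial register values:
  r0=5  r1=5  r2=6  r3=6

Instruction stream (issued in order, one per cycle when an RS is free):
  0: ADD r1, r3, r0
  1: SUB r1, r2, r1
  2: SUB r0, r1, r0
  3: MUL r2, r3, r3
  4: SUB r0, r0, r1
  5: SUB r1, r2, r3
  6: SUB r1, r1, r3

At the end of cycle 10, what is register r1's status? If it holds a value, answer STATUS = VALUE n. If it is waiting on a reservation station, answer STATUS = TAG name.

cycle 1: issue ADD r1<-Add1 // r0:5,r1:Add1,r2:6,r3:6
cycle 2: issue SUB r1<-Add2 // r0:5,r1:Add2,r2:6,r3:6
cycle 3: issue SUB r0<-Add3 // r0:Add3,r1:Add2,r2:6,r3:6
cycle 4: CDB Add1=11; issue MUL r2<-Mul1 // r0:Add3,r1:Add2,r2:Mul1,r3:6
cycle 5: issue SUB r0<-Add1 // r0:Add1,r1:Add2,r2:Mul1,r3:6
cycle 6: stall // r0:Add1,r1:Add2,r2:Mul1,r3:6
cycle 7: CDB Add2=-5; issue SUB r1<-Add2 // r0:Add1,r1:Add2,r2:Mul1,r3:6
cycle 8: stall // r0:Add1,r1:Add2,r2:Mul1,r3:6
cycle 9: CDB Mul1=36; stall // r0:Add1,r1:Add2,r2:36,r3:6
cycle 10: CDB Add3=-10; issue SUB r1<-Add3 // r0:Add1,r1:Add3,r2:36,r3:6

STATUS = TAG Add3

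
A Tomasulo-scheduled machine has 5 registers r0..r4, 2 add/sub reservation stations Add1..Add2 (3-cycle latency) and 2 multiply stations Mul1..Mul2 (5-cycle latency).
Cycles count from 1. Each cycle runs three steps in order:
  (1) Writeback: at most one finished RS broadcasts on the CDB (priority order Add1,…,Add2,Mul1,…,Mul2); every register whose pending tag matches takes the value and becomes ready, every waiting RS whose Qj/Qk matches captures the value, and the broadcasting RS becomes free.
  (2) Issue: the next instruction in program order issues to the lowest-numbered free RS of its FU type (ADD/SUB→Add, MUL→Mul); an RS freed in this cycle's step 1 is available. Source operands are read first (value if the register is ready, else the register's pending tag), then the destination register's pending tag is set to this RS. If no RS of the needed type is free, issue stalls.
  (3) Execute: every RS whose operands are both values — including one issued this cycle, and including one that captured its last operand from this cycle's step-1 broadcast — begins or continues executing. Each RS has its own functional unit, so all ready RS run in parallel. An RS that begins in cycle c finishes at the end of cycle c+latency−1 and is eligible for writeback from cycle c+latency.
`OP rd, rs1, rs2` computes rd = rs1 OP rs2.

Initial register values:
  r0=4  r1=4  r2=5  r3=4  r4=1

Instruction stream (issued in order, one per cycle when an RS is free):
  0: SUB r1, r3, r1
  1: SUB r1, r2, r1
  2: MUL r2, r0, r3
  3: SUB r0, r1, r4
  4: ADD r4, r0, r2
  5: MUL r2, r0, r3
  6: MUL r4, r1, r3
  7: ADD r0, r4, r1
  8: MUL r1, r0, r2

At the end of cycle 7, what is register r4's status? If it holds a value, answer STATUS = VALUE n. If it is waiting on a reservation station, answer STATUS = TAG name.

cycle 1: issue SUB r1<-Add1 // r0:4,r1:Add1,r2:5,r3:4,r4:1
cycle 2: issue SUB r1<-Add2 // r0:4,r1:Add2,r2:5,r3:4,r4:1
cycle 3: issue MUL r2<-Mul1 // r0:4,r1:Add2,r2:Mul1,r3:4,r4:1
cycle 4: CDB Add1=0; issue SUB r0<-Add1 // r0:Add1,r1:Add2,r2:Mul1,r3:4,r4:1
cycle 5: stall // r0:Add1,r1:Add2,r2:Mul1,r3:4,r4:1
cycle 6: stall // r0:Add1,r1:Add2,r2:Mul1,r3:4,r4:1
cycle 7: CDB Add2=5; issue ADD r4<-Add2 // r0:Add1,r1:5,r2:Mul1,r3:4,r4:Add2

STATUS = TAG Add2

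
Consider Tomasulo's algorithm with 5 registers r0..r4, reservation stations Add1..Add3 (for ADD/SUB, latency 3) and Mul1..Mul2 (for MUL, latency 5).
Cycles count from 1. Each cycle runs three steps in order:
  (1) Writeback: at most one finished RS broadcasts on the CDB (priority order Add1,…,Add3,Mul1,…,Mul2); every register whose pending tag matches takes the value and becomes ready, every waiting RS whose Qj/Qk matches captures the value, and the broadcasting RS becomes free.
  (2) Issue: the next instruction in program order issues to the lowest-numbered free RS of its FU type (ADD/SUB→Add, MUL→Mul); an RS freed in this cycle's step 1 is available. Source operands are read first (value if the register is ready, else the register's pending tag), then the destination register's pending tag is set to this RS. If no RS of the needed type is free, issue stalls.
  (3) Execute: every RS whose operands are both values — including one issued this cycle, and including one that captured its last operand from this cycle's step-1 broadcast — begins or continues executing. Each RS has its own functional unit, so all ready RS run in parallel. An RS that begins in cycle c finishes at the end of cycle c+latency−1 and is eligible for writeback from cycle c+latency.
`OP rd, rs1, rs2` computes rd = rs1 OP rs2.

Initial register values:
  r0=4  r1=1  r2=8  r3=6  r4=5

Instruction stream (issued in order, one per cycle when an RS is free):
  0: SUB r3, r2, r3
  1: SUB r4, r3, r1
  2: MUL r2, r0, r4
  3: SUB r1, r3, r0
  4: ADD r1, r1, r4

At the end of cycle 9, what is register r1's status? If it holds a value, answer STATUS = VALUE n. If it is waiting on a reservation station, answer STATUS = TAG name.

c1: issue SUB r3<-Add1 | r0:4,r1:1,r2:8,r3:Add1,r4:5
c2: issue SUB r4<-Add2 | r0:4,r1:1,r2:8,r3:Add1,r4:Add2
c3: issue MUL r2<-Mul1 | r0:4,r1:1,r2:Mul1,r3:Add1,r4:Add2
c4: CDB Add1=2; issue SUB r1<-Add1 | r0:4,r1:Add1,r2:Mul1,r3:2,r4:Add2
c5: issue ADD r1<-Add3 | r0:4,r1:Add3,r2:Mul1,r3:2,r4:Add2
c6: - | r0:4,r1:Add3,r2:Mul1,r3:2,r4:Add2
c7: CDB Add1=-2 | r0:4,r1:Add3,r2:Mul1,r3:2,r4:Add2
c8: CDB Add2=1 | r0:4,r1:Add3,r2:Mul1,r3:2,r4:1
c9: - | r0:4,r1:Add3,r2:Mul1,r3:2,r4:1

STATUS = TAG Add3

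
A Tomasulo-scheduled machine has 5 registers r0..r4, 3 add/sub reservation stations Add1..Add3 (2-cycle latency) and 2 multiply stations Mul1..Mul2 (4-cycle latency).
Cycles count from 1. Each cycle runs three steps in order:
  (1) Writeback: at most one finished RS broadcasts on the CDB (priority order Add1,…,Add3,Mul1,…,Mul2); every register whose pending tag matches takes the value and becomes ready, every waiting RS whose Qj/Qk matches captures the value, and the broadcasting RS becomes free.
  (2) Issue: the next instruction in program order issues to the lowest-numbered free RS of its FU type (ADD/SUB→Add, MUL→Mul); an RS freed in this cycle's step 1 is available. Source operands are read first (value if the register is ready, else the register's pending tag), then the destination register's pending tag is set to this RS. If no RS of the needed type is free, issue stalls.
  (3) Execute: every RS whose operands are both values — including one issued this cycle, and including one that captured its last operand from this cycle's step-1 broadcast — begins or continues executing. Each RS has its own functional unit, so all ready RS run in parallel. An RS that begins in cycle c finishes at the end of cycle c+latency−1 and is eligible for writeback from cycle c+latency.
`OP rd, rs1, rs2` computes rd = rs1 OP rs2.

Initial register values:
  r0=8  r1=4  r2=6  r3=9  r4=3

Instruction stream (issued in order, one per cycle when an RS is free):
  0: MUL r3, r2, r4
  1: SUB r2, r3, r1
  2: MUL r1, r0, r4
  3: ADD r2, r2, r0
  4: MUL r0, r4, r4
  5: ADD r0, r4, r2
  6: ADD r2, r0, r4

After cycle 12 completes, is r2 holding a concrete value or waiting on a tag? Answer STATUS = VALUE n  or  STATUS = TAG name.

STATUS = TAG Add1

cycle 1: issue MUL r3<-Mul1 // r0:8,r1:4,r2:6,r3:Mul1,r4:3
cycle 2: issue SUB r2<-Add1 // r0:8,r1:4,r2:Add1,r3:Mul1,r4:3
cycle 3: issue MUL r1<-Mul2 // r0:8,r1:Mul2,r2:Add1,r3:Mul1,r4:3
cycle 4: issue ADD r2<-Add2 // r0:8,r1:Mul2,r2:Add2,r3:Mul1,r4:3
cycle 5: CDB Mul1=18; issue MUL r0<-Mul1 // r0:Mul1,r1:Mul2,r2:Add2,r3:18,r4:3
cycle 6: issue ADD r0<-Add3 // r0:Add3,r1:Mul2,r2:Add2,r3:18,r4:3
cycle 7: CDB Add1=14; issue ADD r2<-Add1 // r0:Add3,r1:Mul2,r2:Add1,r3:18,r4:3
cycle 8: CDB Mul2=24 // r0:Add3,r1:24,r2:Add1,r3:18,r4:3
cycle 9: CDB Add2=22 // r0:Add3,r1:24,r2:Add1,r3:18,r4:3
cycle 10: CDB Mul1=9 // r0:Add3,r1:24,r2:Add1,r3:18,r4:3
cycle 11: CDB Add3=25 // r0:25,r1:24,r2:Add1,r3:18,r4:3
cycle 12: - // r0:25,r1:24,r2:Add1,r3:18,r4:3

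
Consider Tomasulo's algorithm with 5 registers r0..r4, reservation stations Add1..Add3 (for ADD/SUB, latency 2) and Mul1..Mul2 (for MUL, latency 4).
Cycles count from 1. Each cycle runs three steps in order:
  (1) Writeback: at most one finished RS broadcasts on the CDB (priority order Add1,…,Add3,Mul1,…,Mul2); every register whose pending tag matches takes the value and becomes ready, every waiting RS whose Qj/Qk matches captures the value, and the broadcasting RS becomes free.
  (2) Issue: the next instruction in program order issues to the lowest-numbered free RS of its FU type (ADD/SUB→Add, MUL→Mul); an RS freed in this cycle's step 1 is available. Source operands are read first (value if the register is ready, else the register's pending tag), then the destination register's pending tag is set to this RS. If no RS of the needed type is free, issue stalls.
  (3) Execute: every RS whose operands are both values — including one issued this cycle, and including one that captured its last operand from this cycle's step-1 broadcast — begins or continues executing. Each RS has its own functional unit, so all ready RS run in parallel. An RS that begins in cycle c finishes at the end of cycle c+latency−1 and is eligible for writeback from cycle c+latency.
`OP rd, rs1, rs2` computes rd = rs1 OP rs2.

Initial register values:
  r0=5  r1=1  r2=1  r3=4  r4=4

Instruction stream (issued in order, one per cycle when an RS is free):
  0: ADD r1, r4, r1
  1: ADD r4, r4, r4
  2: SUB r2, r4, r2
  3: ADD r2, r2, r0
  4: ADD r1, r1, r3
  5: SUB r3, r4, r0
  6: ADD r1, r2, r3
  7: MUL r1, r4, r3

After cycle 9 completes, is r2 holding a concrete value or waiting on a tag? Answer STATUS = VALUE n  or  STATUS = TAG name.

STATUS = VALUE 12

c1: issue ADD r1<-Add1 | r0:5,r1:Add1,r2:1,r3:4,r4:4
c2: issue ADD r4<-Add2 | r0:5,r1:Add1,r2:1,r3:4,r4:Add2
c3: CDB Add1=5; issue SUB r2<-Add1 | r0:5,r1:5,r2:Add1,r3:4,r4:Add2
c4: CDB Add2=8; issue ADD r2<-Add2 | r0:5,r1:5,r2:Add2,r3:4,r4:8
c5: issue ADD r1<-Add3 | r0:5,r1:Add3,r2:Add2,r3:4,r4:8
c6: CDB Add1=7; issue SUB r3<-Add1 | r0:5,r1:Add3,r2:Add2,r3:Add1,r4:8
c7: CDB Add3=9; issue ADD r1<-Add3 | r0:5,r1:Add3,r2:Add2,r3:Add1,r4:8
c8: CDB Add1=3; issue MUL r1<-Mul1 | r0:5,r1:Mul1,r2:Add2,r3:3,r4:8
c9: CDB Add2=12 | r0:5,r1:Mul1,r2:12,r3:3,r4:8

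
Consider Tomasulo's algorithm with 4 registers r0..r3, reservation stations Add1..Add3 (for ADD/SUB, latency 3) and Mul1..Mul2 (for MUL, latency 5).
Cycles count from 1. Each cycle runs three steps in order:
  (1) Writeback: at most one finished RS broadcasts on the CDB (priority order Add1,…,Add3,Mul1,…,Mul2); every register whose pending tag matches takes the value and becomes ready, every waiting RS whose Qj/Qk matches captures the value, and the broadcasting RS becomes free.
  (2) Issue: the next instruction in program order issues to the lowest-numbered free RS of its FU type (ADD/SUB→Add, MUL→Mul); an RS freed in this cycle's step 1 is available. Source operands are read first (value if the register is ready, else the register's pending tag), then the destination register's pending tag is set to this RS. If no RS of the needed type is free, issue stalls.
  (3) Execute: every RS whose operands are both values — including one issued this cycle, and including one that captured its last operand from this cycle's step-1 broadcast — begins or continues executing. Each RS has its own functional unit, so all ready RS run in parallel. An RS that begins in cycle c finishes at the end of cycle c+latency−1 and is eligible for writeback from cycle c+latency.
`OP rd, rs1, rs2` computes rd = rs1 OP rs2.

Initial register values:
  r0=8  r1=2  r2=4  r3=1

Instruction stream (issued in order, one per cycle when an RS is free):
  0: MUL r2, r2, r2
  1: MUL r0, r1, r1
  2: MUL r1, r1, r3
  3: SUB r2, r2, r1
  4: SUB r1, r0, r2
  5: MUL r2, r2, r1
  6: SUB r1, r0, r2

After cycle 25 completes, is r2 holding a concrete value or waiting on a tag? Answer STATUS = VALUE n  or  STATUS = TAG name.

STATUS = VALUE -140

  c1: issue MUL r2<-Mul1  regs: r0:8,r1:2,r2:Mul1,r3:1
  c2: issue MUL r0<-Mul2  regs: r0:Mul2,r1:2,r2:Mul1,r3:1
  c3: stall  regs: r0:Mul2,r1:2,r2:Mul1,r3:1
  c4: stall  regs: r0:Mul2,r1:2,r2:Mul1,r3:1
  c5: stall  regs: r0:Mul2,r1:2,r2:Mul1,r3:1
  c6: CDB Mul1=16; issue MUL r1<-Mul1  regs: r0:Mul2,r1:Mul1,r2:16,r3:1
  c7: CDB Mul2=4; issue SUB r2<-Add1  regs: r0:4,r1:Mul1,r2:Add1,r3:1
  c8: issue SUB r1<-Add2  regs: r0:4,r1:Add2,r2:Add1,r3:1
  c9: issue MUL r2<-Mul2  regs: r0:4,r1:Add2,r2:Mul2,r3:1
  c10: issue SUB r1<-Add3  regs: r0:4,r1:Add3,r2:Mul2,r3:1
  c11: CDB Mul1=2  regs: r0:4,r1:Add3,r2:Mul2,r3:1
  c12: -  regs: r0:4,r1:Add3,r2:Mul2,r3:1
  c13: -  regs: r0:4,r1:Add3,r2:Mul2,r3:1
  c14: CDB Add1=14  regs: r0:4,r1:Add3,r2:Mul2,r3:1
  c15: -  regs: r0:4,r1:Add3,r2:Mul2,r3:1
  c16: -  regs: r0:4,r1:Add3,r2:Mul2,r3:1
  c17: CDB Add2=-10  regs: r0:4,r1:Add3,r2:Mul2,r3:1
  c18: -  regs: r0:4,r1:Add3,r2:Mul2,r3:1
  c19: -  regs: r0:4,r1:Add3,r2:Mul2,r3:1
  c20: -  regs: r0:4,r1:Add3,r2:Mul2,r3:1
  c21: -  regs: r0:4,r1:Add3,r2:Mul2,r3:1
  c22: CDB Mul2=-140  regs: r0:4,r1:Add3,r2:-140,r3:1
  c23: -  regs: r0:4,r1:Add3,r2:-140,r3:1
  c24: -  regs: r0:4,r1:Add3,r2:-140,r3:1
  c25: CDB Add3=144  regs: r0:4,r1:144,r2:-140,r3:1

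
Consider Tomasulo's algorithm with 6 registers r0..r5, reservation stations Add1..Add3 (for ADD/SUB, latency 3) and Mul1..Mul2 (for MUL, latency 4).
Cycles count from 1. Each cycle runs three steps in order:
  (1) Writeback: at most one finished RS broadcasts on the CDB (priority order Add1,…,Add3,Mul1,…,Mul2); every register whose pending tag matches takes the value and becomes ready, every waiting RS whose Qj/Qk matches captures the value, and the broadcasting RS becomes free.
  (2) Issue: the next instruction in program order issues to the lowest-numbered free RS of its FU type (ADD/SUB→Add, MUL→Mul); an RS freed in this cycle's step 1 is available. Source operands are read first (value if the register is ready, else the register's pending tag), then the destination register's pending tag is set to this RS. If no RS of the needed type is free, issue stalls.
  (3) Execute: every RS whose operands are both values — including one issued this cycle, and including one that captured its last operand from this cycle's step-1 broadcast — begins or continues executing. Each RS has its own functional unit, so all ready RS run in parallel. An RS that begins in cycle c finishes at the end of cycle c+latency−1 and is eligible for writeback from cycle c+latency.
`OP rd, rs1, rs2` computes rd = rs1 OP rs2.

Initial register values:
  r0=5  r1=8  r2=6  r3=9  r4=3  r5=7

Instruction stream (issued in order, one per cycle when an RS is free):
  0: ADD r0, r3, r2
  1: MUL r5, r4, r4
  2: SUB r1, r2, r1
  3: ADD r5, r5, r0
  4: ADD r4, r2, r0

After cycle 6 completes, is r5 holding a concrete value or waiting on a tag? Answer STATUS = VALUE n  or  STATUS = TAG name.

c1: issue ADD r0<-Add1 | r0:Add1,r1:8,r2:6,r3:9,r4:3,r5:7
c2: issue MUL r5<-Mul1 | r0:Add1,r1:8,r2:6,r3:9,r4:3,r5:Mul1
c3: issue SUB r1<-Add2 | r0:Add1,r1:Add2,r2:6,r3:9,r4:3,r5:Mul1
c4: CDB Add1=15; issue ADD r5<-Add1 | r0:15,r1:Add2,r2:6,r3:9,r4:3,r5:Add1
c5: issue ADD r4<-Add3 | r0:15,r1:Add2,r2:6,r3:9,r4:Add3,r5:Add1
c6: CDB Add2=-2 | r0:15,r1:-2,r2:6,r3:9,r4:Add3,r5:Add1

STATUS = TAG Add1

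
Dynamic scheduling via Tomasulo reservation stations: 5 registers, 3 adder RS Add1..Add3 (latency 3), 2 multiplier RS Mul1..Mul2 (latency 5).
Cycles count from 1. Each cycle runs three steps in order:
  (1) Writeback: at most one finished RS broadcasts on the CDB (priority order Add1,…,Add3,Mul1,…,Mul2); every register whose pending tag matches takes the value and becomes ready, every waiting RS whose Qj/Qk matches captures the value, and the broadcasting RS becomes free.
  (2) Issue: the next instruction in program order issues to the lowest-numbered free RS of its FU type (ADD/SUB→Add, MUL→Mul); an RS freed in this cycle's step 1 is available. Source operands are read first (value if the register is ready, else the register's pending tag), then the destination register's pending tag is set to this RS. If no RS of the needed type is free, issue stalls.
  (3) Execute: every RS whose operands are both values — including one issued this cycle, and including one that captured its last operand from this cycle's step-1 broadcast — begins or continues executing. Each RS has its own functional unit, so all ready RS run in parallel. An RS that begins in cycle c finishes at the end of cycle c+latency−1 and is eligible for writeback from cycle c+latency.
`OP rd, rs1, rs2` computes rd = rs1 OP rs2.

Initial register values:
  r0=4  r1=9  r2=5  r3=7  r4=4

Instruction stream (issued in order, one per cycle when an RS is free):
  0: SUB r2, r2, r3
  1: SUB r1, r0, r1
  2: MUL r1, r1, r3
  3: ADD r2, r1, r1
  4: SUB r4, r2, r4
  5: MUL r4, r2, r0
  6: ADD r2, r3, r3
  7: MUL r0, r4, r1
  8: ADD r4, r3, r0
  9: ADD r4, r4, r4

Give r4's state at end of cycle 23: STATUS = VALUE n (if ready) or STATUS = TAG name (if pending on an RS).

c1: issue SUB r2<-Add1 | r0:4,r1:9,r2:Add1,r3:7,r4:4
c2: issue SUB r1<-Add2 | r0:4,r1:Add2,r2:Add1,r3:7,r4:4
c3: issue MUL r1<-Mul1 | r0:4,r1:Mul1,r2:Add1,r3:7,r4:4
c4: CDB Add1=-2; issue ADD r2<-Add1 | r0:4,r1:Mul1,r2:Add1,r3:7,r4:4
c5: CDB Add2=-5; issue SUB r4<-Add2 | r0:4,r1:Mul1,r2:Add1,r3:7,r4:Add2
c6: issue MUL r4<-Mul2 | r0:4,r1:Mul1,r2:Add1,r3:7,r4:Mul2
c7: issue ADD r2<-Add3 | r0:4,r1:Mul1,r2:Add3,r3:7,r4:Mul2
c8: stall | r0:4,r1:Mul1,r2:Add3,r3:7,r4:Mul2
c9: stall | r0:4,r1:Mul1,r2:Add3,r3:7,r4:Mul2
c10: CDB Add3=14; stall | r0:4,r1:Mul1,r2:14,r3:7,r4:Mul2
c11: CDB Mul1=-35; issue MUL r0<-Mul1 | r0:Mul1,r1:-35,r2:14,r3:7,r4:Mul2
c12: issue ADD r4<-Add3 | r0:Mul1,r1:-35,r2:14,r3:7,r4:Add3
c13: stall | r0:Mul1,r1:-35,r2:14,r3:7,r4:Add3
c14: CDB Add1=-70; issue ADD r4<-Add1 | r0:Mul1,r1:-35,r2:14,r3:7,r4:Add1
c15: - | r0:Mul1,r1:-35,r2:14,r3:7,r4:Add1
c16: - | r0:Mul1,r1:-35,r2:14,r3:7,r4:Add1
c17: CDB Add2=-74 | r0:Mul1,r1:-35,r2:14,r3:7,r4:Add1
c18: - | r0:Mul1,r1:-35,r2:14,r3:7,r4:Add1
c19: CDB Mul2=-280 | r0:Mul1,r1:-35,r2:14,r3:7,r4:Add1
c20: - | r0:Mul1,r1:-35,r2:14,r3:7,r4:Add1
c21: - | r0:Mul1,r1:-35,r2:14,r3:7,r4:Add1
c22: - | r0:Mul1,r1:-35,r2:14,r3:7,r4:Add1
c23: - | r0:Mul1,r1:-35,r2:14,r3:7,r4:Add1

STATUS = TAG Add1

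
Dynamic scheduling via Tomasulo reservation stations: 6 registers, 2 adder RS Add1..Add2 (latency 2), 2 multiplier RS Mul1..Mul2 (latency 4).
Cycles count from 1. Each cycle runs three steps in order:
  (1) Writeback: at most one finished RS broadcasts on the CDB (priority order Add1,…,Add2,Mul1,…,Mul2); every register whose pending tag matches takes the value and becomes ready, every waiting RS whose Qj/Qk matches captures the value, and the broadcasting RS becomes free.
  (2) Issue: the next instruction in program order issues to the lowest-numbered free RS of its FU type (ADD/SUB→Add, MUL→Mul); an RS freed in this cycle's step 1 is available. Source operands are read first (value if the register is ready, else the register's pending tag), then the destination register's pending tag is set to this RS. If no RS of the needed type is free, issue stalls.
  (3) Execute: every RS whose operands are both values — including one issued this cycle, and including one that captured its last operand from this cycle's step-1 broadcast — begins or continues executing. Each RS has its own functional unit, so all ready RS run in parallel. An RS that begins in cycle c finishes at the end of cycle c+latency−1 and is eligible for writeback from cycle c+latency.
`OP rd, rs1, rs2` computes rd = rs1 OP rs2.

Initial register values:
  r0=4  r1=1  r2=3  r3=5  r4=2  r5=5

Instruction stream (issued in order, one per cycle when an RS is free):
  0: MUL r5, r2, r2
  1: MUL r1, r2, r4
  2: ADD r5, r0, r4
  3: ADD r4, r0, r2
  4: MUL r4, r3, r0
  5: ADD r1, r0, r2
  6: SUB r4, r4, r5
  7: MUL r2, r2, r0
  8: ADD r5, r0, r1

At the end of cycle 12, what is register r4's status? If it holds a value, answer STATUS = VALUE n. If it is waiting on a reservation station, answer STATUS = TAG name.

STATUS = TAG Add2

cycle 1: issue MUL r5<-Mul1 // r0:4,r1:1,r2:3,r3:5,r4:2,r5:Mul1
cycle 2: issue MUL r1<-Mul2 // r0:4,r1:Mul2,r2:3,r3:5,r4:2,r5:Mul1
cycle 3: issue ADD r5<-Add1 // r0:4,r1:Mul2,r2:3,r3:5,r4:2,r5:Add1
cycle 4: issue ADD r4<-Add2 // r0:4,r1:Mul2,r2:3,r3:5,r4:Add2,r5:Add1
cycle 5: CDB Add1=6; stall // r0:4,r1:Mul2,r2:3,r3:5,r4:Add2,r5:6
cycle 6: CDB Add2=7; stall // r0:4,r1:Mul2,r2:3,r3:5,r4:7,r5:6
cycle 7: CDB Mul1=9; issue MUL r4<-Mul1 // r0:4,r1:Mul2,r2:3,r3:5,r4:Mul1,r5:6
cycle 8: CDB Mul2=6; issue ADD r1<-Add1 // r0:4,r1:Add1,r2:3,r3:5,r4:Mul1,r5:6
cycle 9: issue SUB r4<-Add2 // r0:4,r1:Add1,r2:3,r3:5,r4:Add2,r5:6
cycle 10: CDB Add1=7; issue MUL r2<-Mul2 // r0:4,r1:7,r2:Mul2,r3:5,r4:Add2,r5:6
cycle 11: CDB Mul1=20; issue ADD r5<-Add1 // r0:4,r1:7,r2:Mul2,r3:5,r4:Add2,r5:Add1
cycle 12: - // r0:4,r1:7,r2:Mul2,r3:5,r4:Add2,r5:Add1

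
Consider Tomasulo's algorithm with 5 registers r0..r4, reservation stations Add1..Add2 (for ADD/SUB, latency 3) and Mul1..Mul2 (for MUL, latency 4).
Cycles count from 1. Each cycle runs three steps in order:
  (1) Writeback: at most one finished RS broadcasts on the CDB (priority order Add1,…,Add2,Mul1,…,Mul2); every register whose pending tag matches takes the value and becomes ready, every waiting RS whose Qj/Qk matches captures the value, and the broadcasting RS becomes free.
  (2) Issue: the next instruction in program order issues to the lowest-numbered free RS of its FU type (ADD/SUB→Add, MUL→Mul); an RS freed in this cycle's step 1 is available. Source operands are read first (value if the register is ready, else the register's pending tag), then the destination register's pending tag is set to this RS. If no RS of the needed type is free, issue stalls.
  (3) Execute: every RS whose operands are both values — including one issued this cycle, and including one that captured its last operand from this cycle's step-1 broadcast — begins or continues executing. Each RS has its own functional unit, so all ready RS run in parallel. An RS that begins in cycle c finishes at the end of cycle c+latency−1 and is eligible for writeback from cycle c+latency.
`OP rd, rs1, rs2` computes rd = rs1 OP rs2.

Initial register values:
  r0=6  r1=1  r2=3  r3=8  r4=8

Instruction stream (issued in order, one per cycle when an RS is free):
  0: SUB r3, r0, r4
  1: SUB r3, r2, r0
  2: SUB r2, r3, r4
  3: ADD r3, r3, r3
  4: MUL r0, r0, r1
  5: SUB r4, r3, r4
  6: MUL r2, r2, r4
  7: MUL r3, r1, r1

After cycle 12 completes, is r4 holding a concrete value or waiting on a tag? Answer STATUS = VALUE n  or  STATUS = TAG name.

STATUS = VALUE -14

c1: issue SUB r3<-Add1 | r0:6,r1:1,r2:3,r3:Add1,r4:8
c2: issue SUB r3<-Add2 | r0:6,r1:1,r2:3,r3:Add2,r4:8
c3: stall | r0:6,r1:1,r2:3,r3:Add2,r4:8
c4: CDB Add1=-2; issue SUB r2<-Add1 | r0:6,r1:1,r2:Add1,r3:Add2,r4:8
c5: CDB Add2=-3; issue ADD r3<-Add2 | r0:6,r1:1,r2:Add1,r3:Add2,r4:8
c6: issue MUL r0<-Mul1 | r0:Mul1,r1:1,r2:Add1,r3:Add2,r4:8
c7: stall | r0:Mul1,r1:1,r2:Add1,r3:Add2,r4:8
c8: CDB Add1=-11; issue SUB r4<-Add1 | r0:Mul1,r1:1,r2:-11,r3:Add2,r4:Add1
c9: CDB Add2=-6; issue MUL r2<-Mul2 | r0:Mul1,r1:1,r2:Mul2,r3:-6,r4:Add1
c10: CDB Mul1=6; issue MUL r3<-Mul1 | r0:6,r1:1,r2:Mul2,r3:Mul1,r4:Add1
c11: - | r0:6,r1:1,r2:Mul2,r3:Mul1,r4:Add1
c12: CDB Add1=-14 | r0:6,r1:1,r2:Mul2,r3:Mul1,r4:-14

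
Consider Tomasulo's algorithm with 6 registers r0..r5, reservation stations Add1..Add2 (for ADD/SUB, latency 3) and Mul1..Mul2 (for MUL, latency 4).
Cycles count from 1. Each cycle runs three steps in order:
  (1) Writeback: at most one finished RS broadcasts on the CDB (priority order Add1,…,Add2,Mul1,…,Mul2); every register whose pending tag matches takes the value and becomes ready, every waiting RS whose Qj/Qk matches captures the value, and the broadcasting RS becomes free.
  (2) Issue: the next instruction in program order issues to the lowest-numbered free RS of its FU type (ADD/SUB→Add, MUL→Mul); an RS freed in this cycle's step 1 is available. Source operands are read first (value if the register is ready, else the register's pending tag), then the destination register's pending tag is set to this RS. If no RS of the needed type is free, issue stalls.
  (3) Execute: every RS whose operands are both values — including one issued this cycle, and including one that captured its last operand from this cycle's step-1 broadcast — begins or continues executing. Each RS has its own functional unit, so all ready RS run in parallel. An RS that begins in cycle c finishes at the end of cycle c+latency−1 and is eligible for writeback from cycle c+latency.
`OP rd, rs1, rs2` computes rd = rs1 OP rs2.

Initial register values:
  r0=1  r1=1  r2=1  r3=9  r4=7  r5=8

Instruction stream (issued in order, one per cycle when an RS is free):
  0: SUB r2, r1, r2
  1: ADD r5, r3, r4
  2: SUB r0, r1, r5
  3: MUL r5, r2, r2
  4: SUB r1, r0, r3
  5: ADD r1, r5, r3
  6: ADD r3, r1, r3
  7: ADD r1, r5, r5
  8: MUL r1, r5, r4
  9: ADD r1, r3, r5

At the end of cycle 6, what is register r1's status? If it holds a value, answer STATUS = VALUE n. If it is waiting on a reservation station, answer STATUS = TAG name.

c1: issue SUB r2<-Add1 | r0:1,r1:1,r2:Add1,r3:9,r4:7,r5:8
c2: issue ADD r5<-Add2 | r0:1,r1:1,r2:Add1,r3:9,r4:7,r5:Add2
c3: stall | r0:1,r1:1,r2:Add1,r3:9,r4:7,r5:Add2
c4: CDB Add1=0; issue SUB r0<-Add1 | r0:Add1,r1:1,r2:0,r3:9,r4:7,r5:Add2
c5: CDB Add2=16; issue MUL r5<-Mul1 | r0:Add1,r1:1,r2:0,r3:9,r4:7,r5:Mul1
c6: issue SUB r1<-Add2 | r0:Add1,r1:Add2,r2:0,r3:9,r4:7,r5:Mul1

STATUS = TAG Add2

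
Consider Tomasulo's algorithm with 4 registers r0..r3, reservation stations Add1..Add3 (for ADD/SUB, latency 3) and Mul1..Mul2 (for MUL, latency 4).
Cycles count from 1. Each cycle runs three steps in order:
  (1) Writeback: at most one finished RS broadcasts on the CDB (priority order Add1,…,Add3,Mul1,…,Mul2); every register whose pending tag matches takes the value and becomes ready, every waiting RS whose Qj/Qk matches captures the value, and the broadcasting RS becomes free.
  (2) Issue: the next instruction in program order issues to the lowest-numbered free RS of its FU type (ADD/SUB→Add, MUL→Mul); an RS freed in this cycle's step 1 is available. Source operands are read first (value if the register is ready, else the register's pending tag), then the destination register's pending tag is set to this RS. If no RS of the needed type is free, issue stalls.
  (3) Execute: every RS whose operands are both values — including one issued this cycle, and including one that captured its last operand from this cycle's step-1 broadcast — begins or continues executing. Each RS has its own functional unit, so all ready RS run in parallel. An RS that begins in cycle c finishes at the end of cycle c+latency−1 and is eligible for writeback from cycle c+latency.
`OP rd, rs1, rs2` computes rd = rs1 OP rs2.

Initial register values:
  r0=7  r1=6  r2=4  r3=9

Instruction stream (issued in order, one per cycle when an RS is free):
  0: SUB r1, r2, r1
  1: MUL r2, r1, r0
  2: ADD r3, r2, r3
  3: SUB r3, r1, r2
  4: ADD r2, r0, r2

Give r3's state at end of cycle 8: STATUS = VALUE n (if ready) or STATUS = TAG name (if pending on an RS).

STATUS = TAG Add1

c1: issue SUB r1<-Add1 | r0:7,r1:Add1,r2:4,r3:9
c2: issue MUL r2<-Mul1 | r0:7,r1:Add1,r2:Mul1,r3:9
c3: issue ADD r3<-Add2 | r0:7,r1:Add1,r2:Mul1,r3:Add2
c4: CDB Add1=-2; issue SUB r3<-Add1 | r0:7,r1:-2,r2:Mul1,r3:Add1
c5: issue ADD r2<-Add3 | r0:7,r1:-2,r2:Add3,r3:Add1
c6: - | r0:7,r1:-2,r2:Add3,r3:Add1
c7: - | r0:7,r1:-2,r2:Add3,r3:Add1
c8: CDB Mul1=-14 | r0:7,r1:-2,r2:Add3,r3:Add1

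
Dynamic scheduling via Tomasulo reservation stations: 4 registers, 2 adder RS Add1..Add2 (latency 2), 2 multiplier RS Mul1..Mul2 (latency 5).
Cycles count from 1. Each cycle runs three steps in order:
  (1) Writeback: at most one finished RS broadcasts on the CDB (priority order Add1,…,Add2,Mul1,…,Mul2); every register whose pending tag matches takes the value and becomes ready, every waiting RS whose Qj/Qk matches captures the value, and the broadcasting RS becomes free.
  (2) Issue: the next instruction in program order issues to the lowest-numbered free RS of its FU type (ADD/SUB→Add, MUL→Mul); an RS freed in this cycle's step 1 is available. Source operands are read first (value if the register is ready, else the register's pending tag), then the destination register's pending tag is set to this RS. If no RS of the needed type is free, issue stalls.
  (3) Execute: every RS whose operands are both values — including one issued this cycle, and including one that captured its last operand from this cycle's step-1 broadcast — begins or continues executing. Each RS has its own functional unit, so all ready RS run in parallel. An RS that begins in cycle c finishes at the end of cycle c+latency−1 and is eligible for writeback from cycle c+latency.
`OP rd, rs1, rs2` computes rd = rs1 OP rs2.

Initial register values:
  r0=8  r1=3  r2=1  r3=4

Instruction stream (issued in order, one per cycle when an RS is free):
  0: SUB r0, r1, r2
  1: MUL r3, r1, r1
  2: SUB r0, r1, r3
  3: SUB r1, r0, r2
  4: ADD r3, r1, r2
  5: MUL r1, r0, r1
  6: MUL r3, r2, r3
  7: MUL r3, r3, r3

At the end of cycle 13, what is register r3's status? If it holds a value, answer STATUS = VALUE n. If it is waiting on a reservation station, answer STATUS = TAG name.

cycle 1: issue SUB r0<-Add1 // r0:Add1,r1:3,r2:1,r3:4
cycle 2: issue MUL r3<-Mul1 // r0:Add1,r1:3,r2:1,r3:Mul1
cycle 3: CDB Add1=2; issue SUB r0<-Add1 // r0:Add1,r1:3,r2:1,r3:Mul1
cycle 4: issue SUB r1<-Add2 // r0:Add1,r1:Add2,r2:1,r3:Mul1
cycle 5: stall // r0:Add1,r1:Add2,r2:1,r3:Mul1
cycle 6: stall // r0:Add1,r1:Add2,r2:1,r3:Mul1
cycle 7: CDB Mul1=9; stall // r0:Add1,r1:Add2,r2:1,r3:9
cycle 8: stall // r0:Add1,r1:Add2,r2:1,r3:9
cycle 9: CDB Add1=-6; issue ADD r3<-Add1 // r0:-6,r1:Add2,r2:1,r3:Add1
cycle 10: issue MUL r1<-Mul1 // r0:-6,r1:Mul1,r2:1,r3:Add1
cycle 11: CDB Add2=-7; issue MUL r3<-Mul2 // r0:-6,r1:Mul1,r2:1,r3:Mul2
cycle 12: stall // r0:-6,r1:Mul1,r2:1,r3:Mul2
cycle 13: CDB Add1=-6; stall // r0:-6,r1:Mul1,r2:1,r3:Mul2

STATUS = TAG Mul2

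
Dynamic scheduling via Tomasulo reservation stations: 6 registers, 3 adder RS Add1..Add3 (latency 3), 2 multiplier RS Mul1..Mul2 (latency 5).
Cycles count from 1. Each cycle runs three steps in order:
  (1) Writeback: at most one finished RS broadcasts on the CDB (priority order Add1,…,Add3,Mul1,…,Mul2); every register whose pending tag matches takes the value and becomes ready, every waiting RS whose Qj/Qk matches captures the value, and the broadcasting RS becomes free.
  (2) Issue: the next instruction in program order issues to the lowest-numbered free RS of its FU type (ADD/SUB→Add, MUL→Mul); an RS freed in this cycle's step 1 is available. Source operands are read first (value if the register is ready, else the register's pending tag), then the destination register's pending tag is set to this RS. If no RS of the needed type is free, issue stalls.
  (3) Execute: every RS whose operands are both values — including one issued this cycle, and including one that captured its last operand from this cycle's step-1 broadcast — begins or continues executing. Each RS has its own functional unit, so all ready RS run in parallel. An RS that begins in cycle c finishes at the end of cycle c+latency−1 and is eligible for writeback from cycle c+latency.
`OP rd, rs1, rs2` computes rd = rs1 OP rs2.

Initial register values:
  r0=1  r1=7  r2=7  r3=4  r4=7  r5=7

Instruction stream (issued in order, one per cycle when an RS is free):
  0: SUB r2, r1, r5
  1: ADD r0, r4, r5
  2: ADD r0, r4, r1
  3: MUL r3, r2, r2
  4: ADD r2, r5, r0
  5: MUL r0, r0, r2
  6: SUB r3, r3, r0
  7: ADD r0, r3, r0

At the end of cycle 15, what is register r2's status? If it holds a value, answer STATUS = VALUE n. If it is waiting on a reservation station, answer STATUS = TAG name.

STATUS = VALUE 21

  c1: issue SUB r2<-Add1  regs: r0:1,r1:7,r2:Add1,r3:4,r4:7,r5:7
  c2: issue ADD r0<-Add2  regs: r0:Add2,r1:7,r2:Add1,r3:4,r4:7,r5:7
  c3: issue ADD r0<-Add3  regs: r0:Add3,r1:7,r2:Add1,r3:4,r4:7,r5:7
  c4: CDB Add1=0; issue MUL r3<-Mul1  regs: r0:Add3,r1:7,r2:0,r3:Mul1,r4:7,r5:7
  c5: CDB Add2=14; issue ADD r2<-Add1  regs: r0:Add3,r1:7,r2:Add1,r3:Mul1,r4:7,r5:7
  c6: CDB Add3=14; issue MUL r0<-Mul2  regs: r0:Mul2,r1:7,r2:Add1,r3:Mul1,r4:7,r5:7
  c7: issue SUB r3<-Add2  regs: r0:Mul2,r1:7,r2:Add1,r3:Add2,r4:7,r5:7
  c8: issue ADD r0<-Add3  regs: r0:Add3,r1:7,r2:Add1,r3:Add2,r4:7,r5:7
  c9: CDB Add1=21  regs: r0:Add3,r1:7,r2:21,r3:Add2,r4:7,r5:7
  c10: CDB Mul1=0  regs: r0:Add3,r1:7,r2:21,r3:Add2,r4:7,r5:7
  c11: -  regs: r0:Add3,r1:7,r2:21,r3:Add2,r4:7,r5:7
  c12: -  regs: r0:Add3,r1:7,r2:21,r3:Add2,r4:7,r5:7
  c13: -  regs: r0:Add3,r1:7,r2:21,r3:Add2,r4:7,r5:7
  c14: CDB Mul2=294  regs: r0:Add3,r1:7,r2:21,r3:Add2,r4:7,r5:7
  c15: -  regs: r0:Add3,r1:7,r2:21,r3:Add2,r4:7,r5:7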